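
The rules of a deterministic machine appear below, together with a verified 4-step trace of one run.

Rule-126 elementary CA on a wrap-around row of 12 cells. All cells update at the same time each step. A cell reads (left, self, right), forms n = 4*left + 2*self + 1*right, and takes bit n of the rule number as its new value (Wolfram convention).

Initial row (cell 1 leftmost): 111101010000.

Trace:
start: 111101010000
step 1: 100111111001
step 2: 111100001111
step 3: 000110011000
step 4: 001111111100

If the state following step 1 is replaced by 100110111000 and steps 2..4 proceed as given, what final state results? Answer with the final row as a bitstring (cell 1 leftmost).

100001100001

state after step 1 := 100110111000
step 2: 111111101101
step 3: 000000111111
step 4: 100001100001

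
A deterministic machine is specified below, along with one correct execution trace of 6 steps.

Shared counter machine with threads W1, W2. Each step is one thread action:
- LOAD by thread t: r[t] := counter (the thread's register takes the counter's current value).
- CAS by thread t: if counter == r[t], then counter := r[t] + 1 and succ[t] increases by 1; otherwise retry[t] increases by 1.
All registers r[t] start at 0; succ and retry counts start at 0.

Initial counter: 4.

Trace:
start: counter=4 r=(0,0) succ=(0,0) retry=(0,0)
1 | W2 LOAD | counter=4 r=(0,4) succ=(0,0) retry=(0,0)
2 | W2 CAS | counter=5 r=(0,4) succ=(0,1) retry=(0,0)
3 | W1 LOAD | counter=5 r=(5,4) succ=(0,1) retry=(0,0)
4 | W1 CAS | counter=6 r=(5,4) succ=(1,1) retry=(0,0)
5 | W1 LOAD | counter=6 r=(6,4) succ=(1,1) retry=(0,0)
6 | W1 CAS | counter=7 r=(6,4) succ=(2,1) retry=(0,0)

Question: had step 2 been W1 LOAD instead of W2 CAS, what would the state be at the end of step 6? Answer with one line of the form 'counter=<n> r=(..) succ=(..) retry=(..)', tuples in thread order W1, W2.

counter=6 r=(5,4) succ=(2,0) retry=(0,0)

(re-executing from step 2 with the substitution; state before step 2: counter=4 r=(0,4) succ=(0,0) retry=(0,0))
2 | W1 LOAD | counter=4 r=(4,4) succ=(0,0) retry=(0,0)
3 | W1 LOAD | counter=4 r=(4,4) succ=(0,0) retry=(0,0)
4 | W1 CAS | counter=5 r=(4,4) succ=(1,0) retry=(0,0)
5 | W1 LOAD | counter=5 r=(5,4) succ=(1,0) retry=(0,0)
6 | W1 CAS | counter=6 r=(5,4) succ=(2,0) retry=(0,0)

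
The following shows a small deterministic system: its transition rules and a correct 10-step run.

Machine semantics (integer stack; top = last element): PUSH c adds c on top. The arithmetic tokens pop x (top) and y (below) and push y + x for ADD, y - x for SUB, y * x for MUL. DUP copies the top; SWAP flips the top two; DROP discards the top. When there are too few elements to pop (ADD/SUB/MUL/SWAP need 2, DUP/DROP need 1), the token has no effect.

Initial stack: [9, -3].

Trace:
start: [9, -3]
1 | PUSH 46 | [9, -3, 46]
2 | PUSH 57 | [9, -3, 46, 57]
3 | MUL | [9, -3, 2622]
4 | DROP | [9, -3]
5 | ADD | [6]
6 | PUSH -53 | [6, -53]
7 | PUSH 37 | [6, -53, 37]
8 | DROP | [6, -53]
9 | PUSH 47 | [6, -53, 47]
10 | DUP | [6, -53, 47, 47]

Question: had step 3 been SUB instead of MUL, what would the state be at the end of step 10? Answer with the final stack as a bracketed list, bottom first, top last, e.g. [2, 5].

[6, -53, 47, 47]

(re-executing from step 3 with the substitution; state before step 3: [9, -3, 46, 57])
3 | SUB | [9, -3, -11]
4 | DROP | [9, -3]
5 | ADD | [6]
6 | PUSH -53 | [6, -53]
7 | PUSH 37 | [6, -53, 37]
8 | DROP | [6, -53]
9 | PUSH 47 | [6, -53, 47]
10 | DUP | [6, -53, 47, 47]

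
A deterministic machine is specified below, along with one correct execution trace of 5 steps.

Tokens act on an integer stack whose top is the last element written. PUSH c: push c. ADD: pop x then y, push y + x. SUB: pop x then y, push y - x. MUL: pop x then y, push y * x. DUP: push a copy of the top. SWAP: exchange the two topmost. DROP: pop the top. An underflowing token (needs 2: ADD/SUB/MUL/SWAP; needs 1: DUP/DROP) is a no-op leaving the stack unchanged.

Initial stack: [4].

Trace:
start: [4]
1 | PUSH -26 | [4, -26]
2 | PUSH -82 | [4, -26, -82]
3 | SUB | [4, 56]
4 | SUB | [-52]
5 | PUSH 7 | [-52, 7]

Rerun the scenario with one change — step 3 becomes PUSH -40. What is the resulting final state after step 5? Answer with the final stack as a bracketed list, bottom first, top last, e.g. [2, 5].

[4, -26, -42, 7]

(re-executing from step 3 with the substitution; state before step 3: [4, -26, -82])
3 | PUSH -40 | [4, -26, -82, -40]
4 | SUB | [4, -26, -42]
5 | PUSH 7 | [4, -26, -42, 7]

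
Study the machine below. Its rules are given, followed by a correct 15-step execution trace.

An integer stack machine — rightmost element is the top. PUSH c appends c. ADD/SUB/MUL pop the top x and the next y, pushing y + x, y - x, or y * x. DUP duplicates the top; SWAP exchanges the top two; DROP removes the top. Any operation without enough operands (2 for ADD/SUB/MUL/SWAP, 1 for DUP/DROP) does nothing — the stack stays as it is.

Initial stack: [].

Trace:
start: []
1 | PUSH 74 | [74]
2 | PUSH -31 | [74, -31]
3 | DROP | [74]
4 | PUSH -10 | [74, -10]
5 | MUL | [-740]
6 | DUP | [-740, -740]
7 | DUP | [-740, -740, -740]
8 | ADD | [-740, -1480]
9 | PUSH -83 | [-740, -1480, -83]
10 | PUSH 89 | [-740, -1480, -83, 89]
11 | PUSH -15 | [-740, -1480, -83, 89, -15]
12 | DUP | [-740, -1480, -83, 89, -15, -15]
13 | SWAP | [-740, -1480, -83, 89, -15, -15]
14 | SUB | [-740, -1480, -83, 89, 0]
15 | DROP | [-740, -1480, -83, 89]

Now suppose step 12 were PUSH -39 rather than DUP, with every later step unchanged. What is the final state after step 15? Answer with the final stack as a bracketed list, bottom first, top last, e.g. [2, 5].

[-740, -1480, -83, 89]

(re-executing from step 12 with the substitution; state before step 12: [-740, -1480, -83, 89, -15])
12 | PUSH -39 | [-740, -1480, -83, 89, -15, -39]
13 | SWAP | [-740, -1480, -83, 89, -39, -15]
14 | SUB | [-740, -1480, -83, 89, -24]
15 | DROP | [-740, -1480, -83, 89]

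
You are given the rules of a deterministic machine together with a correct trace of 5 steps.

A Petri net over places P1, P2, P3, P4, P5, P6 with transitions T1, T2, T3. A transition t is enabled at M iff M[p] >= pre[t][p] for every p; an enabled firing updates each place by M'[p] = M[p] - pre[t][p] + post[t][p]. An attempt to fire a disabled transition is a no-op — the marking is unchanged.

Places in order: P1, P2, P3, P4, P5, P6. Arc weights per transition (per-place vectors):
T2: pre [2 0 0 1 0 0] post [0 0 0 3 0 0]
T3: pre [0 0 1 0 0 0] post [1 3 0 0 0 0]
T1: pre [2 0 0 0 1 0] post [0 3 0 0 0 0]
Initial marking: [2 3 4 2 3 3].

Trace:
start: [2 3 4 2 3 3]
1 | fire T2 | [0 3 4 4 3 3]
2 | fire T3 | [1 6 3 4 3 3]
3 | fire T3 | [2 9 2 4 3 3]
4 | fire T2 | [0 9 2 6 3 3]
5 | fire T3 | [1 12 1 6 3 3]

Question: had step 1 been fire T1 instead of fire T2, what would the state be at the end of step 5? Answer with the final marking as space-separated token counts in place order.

1 15 1 4 2 3

(re-executing from step 1 with the substitution; state before step 1: [2 3 4 2 3 3])
1 | fire T1 | [0 6 4 2 2 3]
2 | fire T3 | [1 9 3 2 2 3]
3 | fire T3 | [2 12 2 2 2 3]
4 | fire T2 | [0 12 2 4 2 3]
5 | fire T3 | [1 15 1 4 2 3]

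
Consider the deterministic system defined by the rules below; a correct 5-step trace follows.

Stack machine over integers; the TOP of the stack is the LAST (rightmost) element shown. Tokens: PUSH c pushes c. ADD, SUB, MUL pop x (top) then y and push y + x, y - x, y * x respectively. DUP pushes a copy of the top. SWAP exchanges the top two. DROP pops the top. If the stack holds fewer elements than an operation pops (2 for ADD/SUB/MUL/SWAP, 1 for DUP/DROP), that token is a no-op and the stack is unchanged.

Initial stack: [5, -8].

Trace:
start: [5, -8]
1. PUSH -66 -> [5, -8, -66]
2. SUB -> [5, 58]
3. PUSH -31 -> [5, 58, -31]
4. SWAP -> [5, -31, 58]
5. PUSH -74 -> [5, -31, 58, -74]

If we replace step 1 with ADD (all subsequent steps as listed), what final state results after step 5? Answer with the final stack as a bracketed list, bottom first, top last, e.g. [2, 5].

(re-executing from step 1 with the substitution; state before step 1: [5, -8])
1. ADD -> [-3]
2. SUB -> [-3]
3. PUSH -31 -> [-3, -31]
4. SWAP -> [-31, -3]
5. PUSH -74 -> [-31, -3, -74]

[-31, -3, -74]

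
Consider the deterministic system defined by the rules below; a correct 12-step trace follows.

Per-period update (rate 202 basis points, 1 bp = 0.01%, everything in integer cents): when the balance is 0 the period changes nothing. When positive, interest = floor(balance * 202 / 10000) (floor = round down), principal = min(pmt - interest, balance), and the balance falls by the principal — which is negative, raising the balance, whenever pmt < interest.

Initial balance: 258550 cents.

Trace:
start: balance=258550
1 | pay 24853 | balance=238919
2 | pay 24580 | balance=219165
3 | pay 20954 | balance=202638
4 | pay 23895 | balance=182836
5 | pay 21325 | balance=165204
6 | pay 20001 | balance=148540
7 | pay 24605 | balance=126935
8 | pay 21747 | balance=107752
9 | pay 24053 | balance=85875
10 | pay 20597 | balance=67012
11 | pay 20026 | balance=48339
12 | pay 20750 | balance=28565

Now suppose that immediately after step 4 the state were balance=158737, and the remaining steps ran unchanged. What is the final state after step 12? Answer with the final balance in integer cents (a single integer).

284

state after step 4 := balance=158737
5 | pay 21325 | balance=140618
6 | pay 20001 | balance=123457
7 | pay 24605 | balance=101345
8 | pay 21747 | balance=81645
9 | pay 24053 | balance=59241
10 | pay 20597 | balance=39840
11 | pay 20026 | balance=20618
12 | pay 20750 | balance=284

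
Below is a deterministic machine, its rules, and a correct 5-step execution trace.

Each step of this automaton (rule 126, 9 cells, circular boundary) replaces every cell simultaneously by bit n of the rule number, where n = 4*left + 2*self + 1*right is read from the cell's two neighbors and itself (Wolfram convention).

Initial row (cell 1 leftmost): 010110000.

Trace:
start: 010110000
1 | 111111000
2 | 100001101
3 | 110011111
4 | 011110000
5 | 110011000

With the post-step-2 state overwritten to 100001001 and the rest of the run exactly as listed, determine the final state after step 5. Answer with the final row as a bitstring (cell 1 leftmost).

110011000

state after step 2 := 100001001
3 | 110011111
4 | 011110000
5 | 110011000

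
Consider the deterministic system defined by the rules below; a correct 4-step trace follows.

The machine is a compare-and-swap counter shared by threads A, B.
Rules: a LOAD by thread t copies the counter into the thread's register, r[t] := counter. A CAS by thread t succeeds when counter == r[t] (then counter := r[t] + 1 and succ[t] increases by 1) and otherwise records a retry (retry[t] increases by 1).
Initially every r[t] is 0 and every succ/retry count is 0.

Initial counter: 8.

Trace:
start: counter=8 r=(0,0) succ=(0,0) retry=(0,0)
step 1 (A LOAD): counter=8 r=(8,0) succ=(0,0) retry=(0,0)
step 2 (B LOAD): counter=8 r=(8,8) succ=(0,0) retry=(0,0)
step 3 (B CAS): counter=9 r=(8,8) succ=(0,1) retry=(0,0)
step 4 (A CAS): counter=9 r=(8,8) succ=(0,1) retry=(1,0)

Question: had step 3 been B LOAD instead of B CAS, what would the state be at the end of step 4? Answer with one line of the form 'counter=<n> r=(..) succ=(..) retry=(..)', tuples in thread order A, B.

(re-executing from step 3 with the substitution; state before step 3: counter=8 r=(8,8) succ=(0,0) retry=(0,0))
step 3 (B LOAD): counter=8 r=(8,8) succ=(0,0) retry=(0,0)
step 4 (A CAS): counter=9 r=(8,8) succ=(1,0) retry=(0,0)

counter=9 r=(8,8) succ=(1,0) retry=(0,0)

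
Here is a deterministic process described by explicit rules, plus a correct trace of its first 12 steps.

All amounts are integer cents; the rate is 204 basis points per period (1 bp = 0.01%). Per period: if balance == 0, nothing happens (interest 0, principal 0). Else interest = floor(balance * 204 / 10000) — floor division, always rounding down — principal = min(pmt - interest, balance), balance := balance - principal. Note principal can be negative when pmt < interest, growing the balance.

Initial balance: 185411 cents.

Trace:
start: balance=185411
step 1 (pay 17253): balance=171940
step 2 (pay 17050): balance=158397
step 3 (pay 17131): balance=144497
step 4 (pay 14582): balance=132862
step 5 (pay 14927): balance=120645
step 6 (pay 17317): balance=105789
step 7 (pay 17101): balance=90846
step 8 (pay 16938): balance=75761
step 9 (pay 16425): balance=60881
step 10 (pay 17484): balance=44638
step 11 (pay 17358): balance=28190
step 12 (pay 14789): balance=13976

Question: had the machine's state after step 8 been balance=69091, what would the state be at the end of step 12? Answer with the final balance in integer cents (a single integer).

state after step 8 := balance=69091
step 9 (pay 16425): balance=54075
step 10 (pay 17484): balance=37694
step 11 (pay 17358): balance=21104
step 12 (pay 14789): balance=6745

6745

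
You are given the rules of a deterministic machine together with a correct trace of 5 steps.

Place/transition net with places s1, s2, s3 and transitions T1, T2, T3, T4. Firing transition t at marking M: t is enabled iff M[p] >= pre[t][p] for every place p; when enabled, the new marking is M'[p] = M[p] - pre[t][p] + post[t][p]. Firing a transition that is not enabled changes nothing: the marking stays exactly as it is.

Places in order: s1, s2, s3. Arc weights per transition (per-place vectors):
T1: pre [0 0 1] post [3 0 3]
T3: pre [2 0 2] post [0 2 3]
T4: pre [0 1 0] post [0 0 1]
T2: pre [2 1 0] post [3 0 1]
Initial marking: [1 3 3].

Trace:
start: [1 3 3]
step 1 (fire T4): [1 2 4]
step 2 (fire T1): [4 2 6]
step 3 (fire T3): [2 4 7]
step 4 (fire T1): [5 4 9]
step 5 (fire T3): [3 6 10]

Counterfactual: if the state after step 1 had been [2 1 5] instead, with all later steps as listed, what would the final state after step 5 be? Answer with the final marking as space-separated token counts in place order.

state after step 1 := [2 1 5]
step 2 (fire T1): [5 1 7]
step 3 (fire T3): [3 3 8]
step 4 (fire T1): [6 3 10]
step 5 (fire T3): [4 5 11]

4 5 11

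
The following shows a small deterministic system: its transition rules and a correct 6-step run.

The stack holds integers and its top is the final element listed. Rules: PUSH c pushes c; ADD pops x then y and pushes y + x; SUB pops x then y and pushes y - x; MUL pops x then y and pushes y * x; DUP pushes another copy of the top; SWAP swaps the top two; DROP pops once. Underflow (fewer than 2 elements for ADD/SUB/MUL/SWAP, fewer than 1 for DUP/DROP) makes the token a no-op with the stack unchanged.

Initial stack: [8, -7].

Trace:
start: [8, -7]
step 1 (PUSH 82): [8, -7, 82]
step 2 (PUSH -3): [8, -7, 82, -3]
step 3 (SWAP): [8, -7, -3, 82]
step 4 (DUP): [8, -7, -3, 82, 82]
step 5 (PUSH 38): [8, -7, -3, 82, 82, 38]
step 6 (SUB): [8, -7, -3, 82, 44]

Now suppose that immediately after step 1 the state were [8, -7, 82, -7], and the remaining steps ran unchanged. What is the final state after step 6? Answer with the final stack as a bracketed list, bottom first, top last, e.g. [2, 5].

[8, -7, 82, -3, -7, -45]

state after step 1 := [8, -7, 82, -7]
step 2 (PUSH -3): [8, -7, 82, -7, -3]
step 3 (SWAP): [8, -7, 82, -3, -7]
step 4 (DUP): [8, -7, 82, -3, -7, -7]
step 5 (PUSH 38): [8, -7, 82, -3, -7, -7, 38]
step 6 (SUB): [8, -7, 82, -3, -7, -45]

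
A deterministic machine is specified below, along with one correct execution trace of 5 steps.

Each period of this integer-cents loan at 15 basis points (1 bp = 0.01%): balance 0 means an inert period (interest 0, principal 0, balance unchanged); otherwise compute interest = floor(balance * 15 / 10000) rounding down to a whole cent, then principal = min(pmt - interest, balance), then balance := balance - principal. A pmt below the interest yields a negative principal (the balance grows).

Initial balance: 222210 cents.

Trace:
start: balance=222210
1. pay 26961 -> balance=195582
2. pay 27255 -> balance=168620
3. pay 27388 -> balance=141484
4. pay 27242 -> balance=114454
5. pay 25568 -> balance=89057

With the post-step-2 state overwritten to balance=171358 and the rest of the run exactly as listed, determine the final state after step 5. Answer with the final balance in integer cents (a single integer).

state after step 2 := balance=171358
3. pay 27388 -> balance=144227
4. pay 27242 -> balance=117201
5. pay 25568 -> balance=91808

91808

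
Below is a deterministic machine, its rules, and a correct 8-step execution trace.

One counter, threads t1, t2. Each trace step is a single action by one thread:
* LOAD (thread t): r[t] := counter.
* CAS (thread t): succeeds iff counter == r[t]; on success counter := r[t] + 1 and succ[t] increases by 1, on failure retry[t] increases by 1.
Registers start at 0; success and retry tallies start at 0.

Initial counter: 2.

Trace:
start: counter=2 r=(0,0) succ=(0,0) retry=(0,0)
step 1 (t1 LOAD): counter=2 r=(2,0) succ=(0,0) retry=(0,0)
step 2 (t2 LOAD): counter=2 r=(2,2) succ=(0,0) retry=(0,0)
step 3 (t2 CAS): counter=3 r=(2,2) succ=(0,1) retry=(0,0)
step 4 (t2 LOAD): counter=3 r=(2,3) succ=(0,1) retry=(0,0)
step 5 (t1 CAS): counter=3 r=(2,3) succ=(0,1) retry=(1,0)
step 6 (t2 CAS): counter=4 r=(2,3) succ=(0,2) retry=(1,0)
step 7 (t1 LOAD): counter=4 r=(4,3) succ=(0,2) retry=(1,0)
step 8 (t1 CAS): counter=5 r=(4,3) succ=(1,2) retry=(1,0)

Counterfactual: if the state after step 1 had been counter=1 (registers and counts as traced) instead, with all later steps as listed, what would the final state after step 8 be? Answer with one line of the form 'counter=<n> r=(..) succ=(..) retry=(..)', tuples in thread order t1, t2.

state after step 1 := counter=1 r=(2,0) succ=(0,0) retry=(0,0)
step 2 (t2 LOAD): counter=1 r=(2,1) succ=(0,0) retry=(0,0)
step 3 (t2 CAS): counter=2 r=(2,1) succ=(0,1) retry=(0,0)
step 4 (t2 LOAD): counter=2 r=(2,2) succ=(0,1) retry=(0,0)
step 5 (t1 CAS): counter=3 r=(2,2) succ=(1,1) retry=(0,0)
step 6 (t2 CAS): counter=3 r=(2,2) succ=(1,1) retry=(0,1)
step 7 (t1 LOAD): counter=3 r=(3,2) succ=(1,1) retry=(0,1)
step 8 (t1 CAS): counter=4 r=(3,2) succ=(2,1) retry=(0,1)

counter=4 r=(3,2) succ=(2,1) retry=(0,1)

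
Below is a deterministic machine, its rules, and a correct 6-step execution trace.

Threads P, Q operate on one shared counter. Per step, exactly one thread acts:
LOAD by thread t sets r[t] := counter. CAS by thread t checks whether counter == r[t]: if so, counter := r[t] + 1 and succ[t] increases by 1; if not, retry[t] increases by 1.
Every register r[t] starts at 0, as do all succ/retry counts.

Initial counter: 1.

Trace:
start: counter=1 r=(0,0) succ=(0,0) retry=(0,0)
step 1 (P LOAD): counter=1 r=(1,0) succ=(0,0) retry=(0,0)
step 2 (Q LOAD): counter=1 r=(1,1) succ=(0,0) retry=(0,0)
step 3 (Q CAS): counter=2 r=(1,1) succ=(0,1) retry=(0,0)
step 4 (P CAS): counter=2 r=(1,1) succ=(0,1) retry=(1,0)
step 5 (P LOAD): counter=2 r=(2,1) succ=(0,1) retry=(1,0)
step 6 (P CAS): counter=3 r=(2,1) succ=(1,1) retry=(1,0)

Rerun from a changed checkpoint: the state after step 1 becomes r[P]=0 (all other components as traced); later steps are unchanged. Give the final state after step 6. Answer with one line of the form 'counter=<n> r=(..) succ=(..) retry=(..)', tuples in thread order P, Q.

state after step 1 := counter=1 r=(0,0) succ=(0,0) retry=(0,0)
step 2 (Q LOAD): counter=1 r=(0,1) succ=(0,0) retry=(0,0)
step 3 (Q CAS): counter=2 r=(0,1) succ=(0,1) retry=(0,0)
step 4 (P CAS): counter=2 r=(0,1) succ=(0,1) retry=(1,0)
step 5 (P LOAD): counter=2 r=(2,1) succ=(0,1) retry=(1,0)
step 6 (P CAS): counter=3 r=(2,1) succ=(1,1) retry=(1,0)

counter=3 r=(2,1) succ=(1,1) retry=(1,0)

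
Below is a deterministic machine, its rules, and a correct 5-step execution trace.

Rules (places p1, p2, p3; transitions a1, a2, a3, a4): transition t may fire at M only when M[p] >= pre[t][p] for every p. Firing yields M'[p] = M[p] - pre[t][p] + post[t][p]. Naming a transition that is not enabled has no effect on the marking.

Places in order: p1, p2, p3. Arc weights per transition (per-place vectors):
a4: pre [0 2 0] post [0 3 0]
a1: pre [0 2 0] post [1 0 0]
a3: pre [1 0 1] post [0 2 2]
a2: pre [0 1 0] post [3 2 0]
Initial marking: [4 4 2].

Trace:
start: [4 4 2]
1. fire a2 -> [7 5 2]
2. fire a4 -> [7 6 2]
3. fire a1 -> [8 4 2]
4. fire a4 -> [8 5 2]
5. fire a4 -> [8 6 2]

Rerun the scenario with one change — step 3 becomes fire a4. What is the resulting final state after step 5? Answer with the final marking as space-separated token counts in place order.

(re-executing from step 3 with the substitution; state before step 3: [7 6 2])
3. fire a4 -> [7 7 2]
4. fire a4 -> [7 8 2]
5. fire a4 -> [7 9 2]

7 9 2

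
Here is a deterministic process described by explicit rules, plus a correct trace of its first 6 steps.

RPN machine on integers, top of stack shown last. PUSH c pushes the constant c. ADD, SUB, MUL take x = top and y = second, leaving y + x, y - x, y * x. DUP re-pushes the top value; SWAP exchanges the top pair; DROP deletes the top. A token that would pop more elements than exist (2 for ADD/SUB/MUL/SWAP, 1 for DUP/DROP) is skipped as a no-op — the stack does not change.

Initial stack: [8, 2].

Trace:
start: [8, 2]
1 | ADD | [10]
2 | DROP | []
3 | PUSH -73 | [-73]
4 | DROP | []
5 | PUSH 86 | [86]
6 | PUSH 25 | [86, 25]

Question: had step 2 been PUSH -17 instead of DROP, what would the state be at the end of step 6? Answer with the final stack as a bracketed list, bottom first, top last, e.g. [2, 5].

(re-executing from step 2 with the substitution; state before step 2: [10])
2 | PUSH -17 | [10, -17]
3 | PUSH -73 | [10, -17, -73]
4 | DROP | [10, -17]
5 | PUSH 86 | [10, -17, 86]
6 | PUSH 25 | [10, -17, 86, 25]

[10, -17, 86, 25]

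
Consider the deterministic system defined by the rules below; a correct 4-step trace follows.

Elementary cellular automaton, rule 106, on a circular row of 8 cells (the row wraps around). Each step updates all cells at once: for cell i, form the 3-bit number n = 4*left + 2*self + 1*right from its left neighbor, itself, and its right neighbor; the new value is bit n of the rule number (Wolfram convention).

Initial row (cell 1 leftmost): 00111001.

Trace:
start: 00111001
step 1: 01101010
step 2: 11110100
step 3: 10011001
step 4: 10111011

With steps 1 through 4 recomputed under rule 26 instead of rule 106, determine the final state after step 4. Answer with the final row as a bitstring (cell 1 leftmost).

(re-executing steps 1..4 under rule 26; state before step 1: 00111001)
step 1: 11100110
step 2: 10011100
step 3: 01110011
step 4: 01001110

01001110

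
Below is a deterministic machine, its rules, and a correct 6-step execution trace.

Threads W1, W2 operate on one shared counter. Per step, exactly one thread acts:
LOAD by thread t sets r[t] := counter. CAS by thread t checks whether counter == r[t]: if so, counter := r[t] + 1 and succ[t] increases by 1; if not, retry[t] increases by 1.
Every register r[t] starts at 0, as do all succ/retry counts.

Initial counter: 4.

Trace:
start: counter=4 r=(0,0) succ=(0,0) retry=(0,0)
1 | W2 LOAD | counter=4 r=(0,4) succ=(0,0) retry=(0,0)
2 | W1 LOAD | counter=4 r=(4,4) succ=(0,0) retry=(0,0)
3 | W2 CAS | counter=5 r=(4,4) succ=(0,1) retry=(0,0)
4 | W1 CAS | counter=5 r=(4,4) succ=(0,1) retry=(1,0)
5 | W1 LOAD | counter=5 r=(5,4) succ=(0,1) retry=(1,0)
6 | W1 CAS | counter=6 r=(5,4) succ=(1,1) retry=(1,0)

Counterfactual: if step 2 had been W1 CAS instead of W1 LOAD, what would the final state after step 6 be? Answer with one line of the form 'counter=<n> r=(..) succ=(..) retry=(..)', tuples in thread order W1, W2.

(re-executing from step 2 with the substitution; state before step 2: counter=4 r=(0,4) succ=(0,0) retry=(0,0))
2 | W1 CAS | counter=4 r=(0,4) succ=(0,0) retry=(1,0)
3 | W2 CAS | counter=5 r=(0,4) succ=(0,1) retry=(1,0)
4 | W1 CAS | counter=5 r=(0,4) succ=(0,1) retry=(2,0)
5 | W1 LOAD | counter=5 r=(5,4) succ=(0,1) retry=(2,0)
6 | W1 CAS | counter=6 r=(5,4) succ=(1,1) retry=(2,0)

counter=6 r=(5,4) succ=(1,1) retry=(2,0)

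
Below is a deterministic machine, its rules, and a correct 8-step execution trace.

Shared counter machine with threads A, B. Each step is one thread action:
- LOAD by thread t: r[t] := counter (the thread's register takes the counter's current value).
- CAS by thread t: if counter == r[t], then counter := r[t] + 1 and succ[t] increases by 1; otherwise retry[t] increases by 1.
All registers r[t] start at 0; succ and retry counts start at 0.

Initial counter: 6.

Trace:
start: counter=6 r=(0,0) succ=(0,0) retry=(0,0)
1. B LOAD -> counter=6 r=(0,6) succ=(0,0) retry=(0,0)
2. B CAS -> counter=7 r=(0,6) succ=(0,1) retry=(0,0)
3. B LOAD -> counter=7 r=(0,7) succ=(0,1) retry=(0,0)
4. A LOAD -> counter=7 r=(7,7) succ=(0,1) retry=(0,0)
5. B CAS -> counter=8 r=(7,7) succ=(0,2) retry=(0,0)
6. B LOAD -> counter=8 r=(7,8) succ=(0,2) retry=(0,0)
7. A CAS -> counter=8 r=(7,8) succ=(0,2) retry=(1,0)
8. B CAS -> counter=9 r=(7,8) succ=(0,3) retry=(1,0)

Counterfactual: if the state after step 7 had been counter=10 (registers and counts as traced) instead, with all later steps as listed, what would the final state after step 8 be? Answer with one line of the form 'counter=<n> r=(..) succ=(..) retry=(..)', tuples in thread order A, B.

state after step 7 := counter=10 r=(7,8) succ=(0,2) retry=(1,0)
8. B CAS -> counter=10 r=(7,8) succ=(0,2) retry=(1,1)

counter=10 r=(7,8) succ=(0,2) retry=(1,1)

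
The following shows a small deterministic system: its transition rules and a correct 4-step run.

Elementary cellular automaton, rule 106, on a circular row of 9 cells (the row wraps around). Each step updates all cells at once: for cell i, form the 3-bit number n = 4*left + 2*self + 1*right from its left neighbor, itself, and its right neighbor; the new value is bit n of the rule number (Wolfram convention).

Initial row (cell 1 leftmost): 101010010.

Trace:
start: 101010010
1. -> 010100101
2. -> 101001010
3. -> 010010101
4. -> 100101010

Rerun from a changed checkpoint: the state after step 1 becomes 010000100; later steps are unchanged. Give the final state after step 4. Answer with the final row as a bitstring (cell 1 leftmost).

000100010

state after step 1 := 010000100
2. -> 100001000
3. -> 000010001
4. -> 000100010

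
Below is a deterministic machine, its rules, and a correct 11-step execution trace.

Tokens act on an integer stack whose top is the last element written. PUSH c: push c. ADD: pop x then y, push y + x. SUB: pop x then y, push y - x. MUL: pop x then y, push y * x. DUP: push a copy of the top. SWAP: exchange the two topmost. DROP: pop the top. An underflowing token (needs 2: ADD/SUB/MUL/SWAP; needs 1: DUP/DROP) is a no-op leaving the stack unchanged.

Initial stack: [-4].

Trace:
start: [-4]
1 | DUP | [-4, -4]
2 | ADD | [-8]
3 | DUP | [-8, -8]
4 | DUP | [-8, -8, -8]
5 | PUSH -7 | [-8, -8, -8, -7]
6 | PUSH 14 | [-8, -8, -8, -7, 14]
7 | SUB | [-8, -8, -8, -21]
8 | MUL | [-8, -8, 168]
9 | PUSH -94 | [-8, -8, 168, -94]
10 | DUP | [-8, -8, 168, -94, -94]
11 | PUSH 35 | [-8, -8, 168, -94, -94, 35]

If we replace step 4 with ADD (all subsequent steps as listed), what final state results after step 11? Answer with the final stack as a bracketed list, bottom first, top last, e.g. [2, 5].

[336, -94, -94, 35]

(re-executing from step 4 with the substitution; state before step 4: [-8, -8])
4 | ADD | [-16]
5 | PUSH -7 | [-16, -7]
6 | PUSH 14 | [-16, -7, 14]
7 | SUB | [-16, -21]
8 | MUL | [336]
9 | PUSH -94 | [336, -94]
10 | DUP | [336, -94, -94]
11 | PUSH 35 | [336, -94, -94, 35]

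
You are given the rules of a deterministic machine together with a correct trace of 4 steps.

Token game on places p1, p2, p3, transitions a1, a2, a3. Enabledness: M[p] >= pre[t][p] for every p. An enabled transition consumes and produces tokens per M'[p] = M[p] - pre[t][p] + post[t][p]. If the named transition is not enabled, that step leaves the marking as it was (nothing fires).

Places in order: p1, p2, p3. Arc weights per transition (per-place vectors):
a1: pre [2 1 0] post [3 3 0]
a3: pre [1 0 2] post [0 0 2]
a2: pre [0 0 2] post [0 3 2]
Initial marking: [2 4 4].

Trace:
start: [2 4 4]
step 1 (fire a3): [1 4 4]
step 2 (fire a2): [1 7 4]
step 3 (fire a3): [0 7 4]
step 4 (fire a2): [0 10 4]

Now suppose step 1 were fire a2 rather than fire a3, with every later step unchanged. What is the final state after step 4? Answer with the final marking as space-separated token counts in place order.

(re-executing from step 1 with the substitution; state before step 1: [2 4 4])
step 1 (fire a2): [2 7 4]
step 2 (fire a2): [2 10 4]
step 3 (fire a3): [1 10 4]
step 4 (fire a2): [1 13 4]

1 13 4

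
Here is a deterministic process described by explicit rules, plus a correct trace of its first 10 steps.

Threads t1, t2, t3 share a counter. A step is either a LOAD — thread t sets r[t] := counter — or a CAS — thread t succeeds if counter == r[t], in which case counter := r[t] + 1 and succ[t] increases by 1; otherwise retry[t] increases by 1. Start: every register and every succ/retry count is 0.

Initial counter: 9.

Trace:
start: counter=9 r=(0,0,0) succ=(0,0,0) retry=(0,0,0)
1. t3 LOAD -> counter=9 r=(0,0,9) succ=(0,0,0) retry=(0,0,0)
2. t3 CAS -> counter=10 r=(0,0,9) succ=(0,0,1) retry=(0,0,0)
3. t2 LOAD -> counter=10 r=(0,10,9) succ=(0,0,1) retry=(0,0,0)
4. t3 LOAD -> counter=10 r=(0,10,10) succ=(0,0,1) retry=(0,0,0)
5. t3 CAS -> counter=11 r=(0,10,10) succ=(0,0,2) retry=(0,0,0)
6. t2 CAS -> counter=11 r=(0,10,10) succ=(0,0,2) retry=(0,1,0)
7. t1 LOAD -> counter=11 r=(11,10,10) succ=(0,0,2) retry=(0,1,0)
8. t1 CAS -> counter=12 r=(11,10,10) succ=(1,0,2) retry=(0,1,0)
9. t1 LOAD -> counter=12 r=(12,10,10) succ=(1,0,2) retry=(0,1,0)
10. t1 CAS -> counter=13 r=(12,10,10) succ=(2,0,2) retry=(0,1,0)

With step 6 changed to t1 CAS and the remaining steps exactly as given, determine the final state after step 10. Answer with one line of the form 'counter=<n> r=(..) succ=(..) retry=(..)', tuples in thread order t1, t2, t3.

(re-executing from step 6 with the substitution; state before step 6: counter=11 r=(0,10,10) succ=(0,0,2) retry=(0,0,0))
6. t1 CAS -> counter=11 r=(0,10,10) succ=(0,0,2) retry=(1,0,0)
7. t1 LOAD -> counter=11 r=(11,10,10) succ=(0,0,2) retry=(1,0,0)
8. t1 CAS -> counter=12 r=(11,10,10) succ=(1,0,2) retry=(1,0,0)
9. t1 LOAD -> counter=12 r=(12,10,10) succ=(1,0,2) retry=(1,0,0)
10. t1 CAS -> counter=13 r=(12,10,10) succ=(2,0,2) retry=(1,0,0)

counter=13 r=(12,10,10) succ=(2,0,2) retry=(1,0,0)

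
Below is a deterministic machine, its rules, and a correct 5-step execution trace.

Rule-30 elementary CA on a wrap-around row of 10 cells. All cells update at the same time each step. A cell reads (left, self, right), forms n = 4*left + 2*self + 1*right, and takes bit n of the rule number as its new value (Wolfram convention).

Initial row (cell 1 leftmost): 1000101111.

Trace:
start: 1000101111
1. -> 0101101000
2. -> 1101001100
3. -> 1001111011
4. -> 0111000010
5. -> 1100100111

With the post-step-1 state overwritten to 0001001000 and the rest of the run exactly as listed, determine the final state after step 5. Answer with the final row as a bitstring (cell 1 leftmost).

state after step 1 := 0001001000
2. -> 0011111100
3. -> 0110000010
4. -> 1101000111
5. -> 0001101100

0001101100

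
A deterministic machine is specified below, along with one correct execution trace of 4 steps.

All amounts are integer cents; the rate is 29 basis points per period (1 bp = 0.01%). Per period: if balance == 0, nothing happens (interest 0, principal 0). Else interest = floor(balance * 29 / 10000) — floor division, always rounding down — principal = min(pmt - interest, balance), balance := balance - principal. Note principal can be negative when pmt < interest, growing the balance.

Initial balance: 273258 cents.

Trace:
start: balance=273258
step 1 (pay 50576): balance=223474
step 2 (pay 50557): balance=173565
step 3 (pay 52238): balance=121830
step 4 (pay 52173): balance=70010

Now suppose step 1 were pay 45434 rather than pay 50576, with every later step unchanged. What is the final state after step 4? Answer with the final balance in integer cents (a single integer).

(re-executing from step 1 with the substitution; state before step 1: balance=273258)
step 1 (pay 45434): balance=228616
step 2 (pay 50557): balance=178721
step 3 (pay 52238): balance=127001
step 4 (pay 52173): balance=75196

75196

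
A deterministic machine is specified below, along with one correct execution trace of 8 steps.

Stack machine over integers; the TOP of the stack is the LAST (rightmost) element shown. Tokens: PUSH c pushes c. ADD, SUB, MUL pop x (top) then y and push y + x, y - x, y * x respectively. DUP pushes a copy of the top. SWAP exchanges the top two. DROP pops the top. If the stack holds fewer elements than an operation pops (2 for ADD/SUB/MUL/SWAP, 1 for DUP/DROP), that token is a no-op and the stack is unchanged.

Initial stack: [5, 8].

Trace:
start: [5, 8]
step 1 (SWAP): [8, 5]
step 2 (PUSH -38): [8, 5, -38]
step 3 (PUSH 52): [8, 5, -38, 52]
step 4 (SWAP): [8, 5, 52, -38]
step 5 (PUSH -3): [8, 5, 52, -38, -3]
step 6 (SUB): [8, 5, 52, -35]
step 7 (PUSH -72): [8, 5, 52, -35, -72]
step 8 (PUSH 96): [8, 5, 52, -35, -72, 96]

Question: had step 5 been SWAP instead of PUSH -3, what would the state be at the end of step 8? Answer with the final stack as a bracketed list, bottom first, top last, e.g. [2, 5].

[8, 5, -90, -72, 96]

(re-executing from step 5 with the substitution; state before step 5: [8, 5, 52, -38])
step 5 (SWAP): [8, 5, -38, 52]
step 6 (SUB): [8, 5, -90]
step 7 (PUSH -72): [8, 5, -90, -72]
step 8 (PUSH 96): [8, 5, -90, -72, 96]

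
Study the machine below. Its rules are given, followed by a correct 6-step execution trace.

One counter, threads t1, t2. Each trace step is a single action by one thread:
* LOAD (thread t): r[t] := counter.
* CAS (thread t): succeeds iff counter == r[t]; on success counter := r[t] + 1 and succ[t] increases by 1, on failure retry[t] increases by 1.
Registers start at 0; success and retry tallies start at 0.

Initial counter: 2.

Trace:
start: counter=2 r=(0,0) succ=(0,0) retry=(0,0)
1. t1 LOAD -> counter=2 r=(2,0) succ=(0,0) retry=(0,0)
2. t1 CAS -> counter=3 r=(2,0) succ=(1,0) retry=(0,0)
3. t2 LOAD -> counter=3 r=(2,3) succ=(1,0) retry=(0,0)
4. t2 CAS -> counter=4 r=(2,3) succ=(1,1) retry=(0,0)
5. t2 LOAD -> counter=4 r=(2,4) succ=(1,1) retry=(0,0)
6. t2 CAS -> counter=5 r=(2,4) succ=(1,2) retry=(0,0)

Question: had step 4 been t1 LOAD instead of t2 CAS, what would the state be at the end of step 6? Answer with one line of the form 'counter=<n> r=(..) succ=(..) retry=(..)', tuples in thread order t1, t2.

counter=4 r=(3,3) succ=(1,1) retry=(0,0)

(re-executing from step 4 with the substitution; state before step 4: counter=3 r=(2,3) succ=(1,0) retry=(0,0))
4. t1 LOAD -> counter=3 r=(3,3) succ=(1,0) retry=(0,0)
5. t2 LOAD -> counter=3 r=(3,3) succ=(1,0) retry=(0,0)
6. t2 CAS -> counter=4 r=(3,3) succ=(1,1) retry=(0,0)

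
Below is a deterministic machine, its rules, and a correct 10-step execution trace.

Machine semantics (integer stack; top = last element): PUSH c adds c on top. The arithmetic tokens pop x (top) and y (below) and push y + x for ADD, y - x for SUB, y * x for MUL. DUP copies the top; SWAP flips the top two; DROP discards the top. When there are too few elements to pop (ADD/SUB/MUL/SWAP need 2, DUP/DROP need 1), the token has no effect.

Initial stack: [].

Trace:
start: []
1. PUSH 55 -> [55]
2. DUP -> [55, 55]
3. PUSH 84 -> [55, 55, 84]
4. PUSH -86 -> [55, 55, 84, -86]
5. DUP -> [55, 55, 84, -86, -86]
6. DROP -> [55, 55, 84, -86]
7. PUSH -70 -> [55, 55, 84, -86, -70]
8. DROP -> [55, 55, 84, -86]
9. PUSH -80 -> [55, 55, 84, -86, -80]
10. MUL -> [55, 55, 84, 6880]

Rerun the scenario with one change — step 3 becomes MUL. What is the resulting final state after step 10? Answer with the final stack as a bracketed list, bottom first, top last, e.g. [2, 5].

[3025, 6880]

(re-executing from step 3 with the substitution; state before step 3: [55, 55])
3. MUL -> [3025]
4. PUSH -86 -> [3025, -86]
5. DUP -> [3025, -86, -86]
6. DROP -> [3025, -86]
7. PUSH -70 -> [3025, -86, -70]
8. DROP -> [3025, -86]
9. PUSH -80 -> [3025, -86, -80]
10. MUL -> [3025, 6880]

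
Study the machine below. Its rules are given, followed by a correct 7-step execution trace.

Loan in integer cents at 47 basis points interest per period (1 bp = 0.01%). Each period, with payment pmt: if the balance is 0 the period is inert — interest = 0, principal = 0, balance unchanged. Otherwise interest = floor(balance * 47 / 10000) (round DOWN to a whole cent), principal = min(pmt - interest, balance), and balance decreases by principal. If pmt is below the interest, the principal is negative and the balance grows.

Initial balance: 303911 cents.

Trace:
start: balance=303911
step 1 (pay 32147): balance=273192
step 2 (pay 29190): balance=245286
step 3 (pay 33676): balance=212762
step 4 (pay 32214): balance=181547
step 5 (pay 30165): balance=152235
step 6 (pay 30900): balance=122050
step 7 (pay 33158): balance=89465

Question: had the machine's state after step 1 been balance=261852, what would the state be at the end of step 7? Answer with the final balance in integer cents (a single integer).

state after step 1 := balance=261852
step 2 (pay 29190): balance=233892
step 3 (pay 33676): balance=201315
step 4 (pay 32214): balance=170047
step 5 (pay 30165): balance=140681
step 6 (pay 30900): balance=110442
step 7 (pay 33158): balance=77803

77803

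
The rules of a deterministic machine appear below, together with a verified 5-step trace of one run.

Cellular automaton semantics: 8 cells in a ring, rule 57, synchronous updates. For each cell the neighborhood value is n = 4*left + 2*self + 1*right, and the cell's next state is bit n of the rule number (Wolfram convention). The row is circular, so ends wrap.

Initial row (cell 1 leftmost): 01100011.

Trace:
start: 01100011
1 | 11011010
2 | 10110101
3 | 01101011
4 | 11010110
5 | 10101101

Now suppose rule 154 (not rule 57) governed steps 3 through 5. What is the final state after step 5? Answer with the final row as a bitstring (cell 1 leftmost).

10001100

(re-executing steps 3..5 under rule 154; state before step 3: 10110101)
3 | 00100001
4 | 11010010
5 | 10001100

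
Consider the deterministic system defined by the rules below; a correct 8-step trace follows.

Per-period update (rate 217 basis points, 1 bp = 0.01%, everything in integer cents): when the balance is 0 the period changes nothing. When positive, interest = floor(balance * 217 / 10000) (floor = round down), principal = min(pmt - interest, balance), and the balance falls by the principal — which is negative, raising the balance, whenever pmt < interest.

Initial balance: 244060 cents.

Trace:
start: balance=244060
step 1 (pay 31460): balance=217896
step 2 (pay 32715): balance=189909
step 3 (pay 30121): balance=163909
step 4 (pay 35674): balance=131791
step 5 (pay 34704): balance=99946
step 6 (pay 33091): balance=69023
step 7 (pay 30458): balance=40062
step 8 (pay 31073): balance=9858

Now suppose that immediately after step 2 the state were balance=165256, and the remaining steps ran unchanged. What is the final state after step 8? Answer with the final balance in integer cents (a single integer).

0

state after step 2 := balance=165256
step 3 (pay 30121): balance=138721
step 4 (pay 35674): balance=106057
step 5 (pay 34704): balance=73654
step 6 (pay 33091): balance=42161
step 7 (pay 30458): balance=12617
step 8 (pay 31073): balance=0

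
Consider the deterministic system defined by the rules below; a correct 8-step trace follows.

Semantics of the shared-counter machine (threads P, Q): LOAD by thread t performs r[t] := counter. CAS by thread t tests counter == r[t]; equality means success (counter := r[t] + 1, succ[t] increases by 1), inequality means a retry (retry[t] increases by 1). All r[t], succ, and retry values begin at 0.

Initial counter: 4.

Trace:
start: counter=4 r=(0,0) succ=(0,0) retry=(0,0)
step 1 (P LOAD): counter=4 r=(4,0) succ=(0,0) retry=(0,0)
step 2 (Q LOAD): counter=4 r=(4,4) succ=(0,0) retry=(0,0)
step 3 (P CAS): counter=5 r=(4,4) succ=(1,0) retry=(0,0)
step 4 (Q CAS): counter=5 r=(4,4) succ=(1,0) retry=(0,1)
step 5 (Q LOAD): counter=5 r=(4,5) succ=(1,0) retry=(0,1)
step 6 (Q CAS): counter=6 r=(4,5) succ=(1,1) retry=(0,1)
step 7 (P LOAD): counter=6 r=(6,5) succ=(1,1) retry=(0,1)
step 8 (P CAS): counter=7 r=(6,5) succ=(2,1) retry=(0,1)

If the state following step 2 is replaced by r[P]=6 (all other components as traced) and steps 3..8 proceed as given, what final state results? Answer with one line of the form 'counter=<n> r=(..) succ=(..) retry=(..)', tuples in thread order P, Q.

counter=7 r=(6,5) succ=(1,2) retry=(1,0)

state after step 2 := counter=4 r=(6,4) succ=(0,0) retry=(0,0)
step 3 (P CAS): counter=4 r=(6,4) succ=(0,0) retry=(1,0)
step 4 (Q CAS): counter=5 r=(6,4) succ=(0,1) retry=(1,0)
step 5 (Q LOAD): counter=5 r=(6,5) succ=(0,1) retry=(1,0)
step 6 (Q CAS): counter=6 r=(6,5) succ=(0,2) retry=(1,0)
step 7 (P LOAD): counter=6 r=(6,5) succ=(0,2) retry=(1,0)
step 8 (P CAS): counter=7 r=(6,5) succ=(1,2) retry=(1,0)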